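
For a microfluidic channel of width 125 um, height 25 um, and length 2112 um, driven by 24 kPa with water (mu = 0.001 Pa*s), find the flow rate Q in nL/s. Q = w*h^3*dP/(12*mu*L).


Step 1: Convert all dimensions to SI (meters).
w = 125e-6 m, h = 25e-6 m, L = 2112e-6 m, dP = 24e3 Pa
Step 2: Q = w * h^3 * dP / (12 * mu * L)
Q = 125e-6 * (25e-6)^3 * 24e3 / (12 * 0.001 * 2112e-6) = 1.8495502e-09 m^3/s
Step 3: Convert Q from m^3/s to nL/s (1 m^3 = 1e12 nL, so multiply by 1e12).
Q = 1849.55 nL/s


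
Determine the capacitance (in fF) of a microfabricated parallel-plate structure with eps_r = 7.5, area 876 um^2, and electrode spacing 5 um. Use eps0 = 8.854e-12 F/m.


Step 1: Convert area to m^2: A = 876e-12 m^2
Step 2: Convert gap to m: d = 5e-6 m
Step 3: C = eps0 * eps_r * A / d
C = 8.854e-12 * 7.5 * 876e-12 / 5e-6
Step 4: Convert to fF (multiply by 1e15).
C = 11.63 fF


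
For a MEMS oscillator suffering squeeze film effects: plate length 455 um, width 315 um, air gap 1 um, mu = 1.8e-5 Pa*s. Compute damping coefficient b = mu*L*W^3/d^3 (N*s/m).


Step 1: Convert to SI.
L = 455e-6 m, W = 315e-6 m, d = 1e-6 m
Step 2: W^3 = (315e-6)^3 = 3.13e-11 m^3
Step 3: d^3 = (1e-6)^3 = 1.00e-18 m^3
Step 4: b = 1.8e-5 * 455e-6 * 3.13e-11 / 1.00e-18
b = 2.56e-01 N*s/m


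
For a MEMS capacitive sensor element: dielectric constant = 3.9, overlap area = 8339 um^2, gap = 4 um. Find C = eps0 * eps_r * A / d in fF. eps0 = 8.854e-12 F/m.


Step 1: Convert area to m^2: A = 8339e-12 m^2
Step 2: Convert gap to m: d = 4e-6 m
Step 3: C = eps0 * eps_r * A / d
C = 8.854e-12 * 3.9 * 8339e-12 / 4e-6
Step 4: Convert to fF (multiply by 1e15).
C = 71.99 fF


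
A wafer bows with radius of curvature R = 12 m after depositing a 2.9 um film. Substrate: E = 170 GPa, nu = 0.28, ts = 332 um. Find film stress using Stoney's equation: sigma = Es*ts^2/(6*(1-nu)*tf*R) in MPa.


Step 1: Compute numerator: Es * ts^2 = 170 * 332^2 = 18738080 (GPa*um^2)
Step 2: Compute denominator (R in um): 6*(1-nu)*tf*R = 6*0.72*2.9*12e6 = 150336000.0 (um^2)
Step 3: sigma (GPa) = 18738080 / 150336000.0 = 1.24641e-01 GPa
Step 4: Convert to MPa (x1000): sigma = 124.6 MPa


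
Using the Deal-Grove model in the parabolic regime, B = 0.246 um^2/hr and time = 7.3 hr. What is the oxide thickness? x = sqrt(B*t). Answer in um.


Step 1: Compute B*t = 0.246 * 7.3 = 1.7958
Step 2: x = sqrt(1.7958)
x = 1.34 um


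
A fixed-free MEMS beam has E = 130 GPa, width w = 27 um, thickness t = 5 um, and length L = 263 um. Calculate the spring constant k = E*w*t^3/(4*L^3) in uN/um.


Step 1: Convert E to consistent units (1 GPa = 1000 uN/um^2).
E = 130 GPa = 130000 uN/um^2
Step 2: Compute t^3 = 5^3 = 125
Step 3: Compute L^3 = 263^3 = 18191447
Step 4: k = 130000 * 27 * 125 / (4 * 18191447)
k = 6.0296 uN/um


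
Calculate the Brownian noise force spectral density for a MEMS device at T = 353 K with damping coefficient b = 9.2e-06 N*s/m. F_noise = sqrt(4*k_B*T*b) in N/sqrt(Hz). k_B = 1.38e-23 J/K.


Step 1: Compute 4 * k_B * T * b
= 4 * 1.38e-23 * 353 * 9.2e-06
= 1.7927e-25 N^2/Hz
Step 2: F_noise = sqrt(1.7927e-25)
F_noise = 4.23e-13 N/sqrt(Hz)


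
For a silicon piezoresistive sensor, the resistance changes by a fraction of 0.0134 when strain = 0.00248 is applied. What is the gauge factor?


Step 1: Identify values.
dR/R = 0.0134, strain = 0.00248
Step 2: GF = (dR/R) / strain = 0.0134 / 0.00248
GF = 5.4


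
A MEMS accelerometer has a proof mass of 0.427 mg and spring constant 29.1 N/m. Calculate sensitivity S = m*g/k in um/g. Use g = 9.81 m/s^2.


Step 1: Convert mass: m = 0.427 mg = 4.27e-07 kg
Step 2: S = m * g / k = 4.27e-07 * 9.81 / 29.1
Step 3: S = 1.44e-07 m/g
Step 4: Convert to um/g: S = 0.144 um/g


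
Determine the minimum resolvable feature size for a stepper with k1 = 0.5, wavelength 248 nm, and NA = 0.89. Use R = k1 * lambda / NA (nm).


Step 1: Identify values: k1 = 0.5, lambda = 248 nm, NA = 0.89
Step 2: R = k1 * lambda / NA
R = 0.5 * 248 / 0.89
R = 139.3 nm


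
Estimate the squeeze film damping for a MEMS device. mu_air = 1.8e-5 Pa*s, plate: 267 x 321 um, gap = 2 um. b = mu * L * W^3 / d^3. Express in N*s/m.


Step 1: Convert to SI.
L = 267e-6 m, W = 321e-6 m, d = 2e-6 m
Step 2: W^3 = (321e-6)^3 = 3.31e-11 m^3
Step 3: d^3 = (2e-6)^3 = 8.00e-18 m^3
Step 4: b = 1.8e-5 * 267e-6 * 3.31e-11 / 8.00e-18
b = 1.99e-02 N*s/m


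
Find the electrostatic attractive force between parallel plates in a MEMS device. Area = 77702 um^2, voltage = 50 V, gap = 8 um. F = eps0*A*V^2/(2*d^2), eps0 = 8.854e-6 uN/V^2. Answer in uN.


Step 1: Identify parameters.
eps0 = 8.854e-6 uN/V^2, A = 77702 um^2, V = 50 V, d = 8 um
Step 2: Compute V^2 = 50^2 = 2500
Step 3: Compute d^2 = 8^2 = 64
Step 4: F = 0.5 * 8.854e-6 * 77702 * 2500 / 64
F = 13.437 uN


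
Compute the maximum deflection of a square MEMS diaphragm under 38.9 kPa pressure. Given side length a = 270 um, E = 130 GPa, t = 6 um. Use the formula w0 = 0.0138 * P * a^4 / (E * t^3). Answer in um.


Step 1: Convert pressure to compatible units (E is in GPa, so P in GPa).
P = 38.9 kPa = 38.9e-6 GPa
Step 2: Compute numerator: 0.0138 * P * a^4.
a^4 = 270^4 = 5314410000
numerator = 0.0138 * 38.9e-6 * 5314410000 = 2.85288e+03
Step 3: Compute denominator: E * t^3 = 130 * 6^3 = 28080
Step 4: w0 = numerator / denominator = 2.85288e+03 / 28080 = 0.1016 um


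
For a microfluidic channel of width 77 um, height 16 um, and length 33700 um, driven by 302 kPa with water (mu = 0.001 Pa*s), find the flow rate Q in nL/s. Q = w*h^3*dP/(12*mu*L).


Step 1: Convert all dimensions to SI (meters).
w = 77e-6 m, h = 16e-6 m, L = 33700e-6 m, dP = 302e3 Pa
Step 2: Q = w * h^3 * dP / (12 * mu * L)
Q = 77e-6 * (16e-6)^3 * 302e3 / (12 * 0.001 * 33700e-6) = 2.355301e-10 m^3/s
Step 3: Convert Q from m^3/s to nL/s (1 m^3 = 1e12 nL, so multiply by 1e12).
Q = 235.53 nL/s


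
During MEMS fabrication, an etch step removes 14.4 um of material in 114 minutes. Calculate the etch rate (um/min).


Step 1: Etch rate = depth / time
Step 2: rate = 14.4 / 114
rate = 0.126 um/min


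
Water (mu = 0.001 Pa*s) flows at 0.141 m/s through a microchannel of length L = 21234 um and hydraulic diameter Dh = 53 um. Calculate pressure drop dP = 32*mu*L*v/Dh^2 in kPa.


Step 1: Convert to SI: L = 21234e-6 m, Dh = 53e-6 m
Step 2: dP = 32 * 0.001 * 21234e-6 * 0.141 / (53e-6)^2
Step 3: dP = 34107.44 Pa
Step 4: Convert to kPa: dP = 34.11 kPa


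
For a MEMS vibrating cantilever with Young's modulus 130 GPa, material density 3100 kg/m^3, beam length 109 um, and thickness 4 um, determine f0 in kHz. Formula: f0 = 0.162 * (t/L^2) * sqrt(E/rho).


Step 1: Convert units to SI.
t_SI = 4e-6 m, L_SI = 109e-6 m
Step 2: Calculate sqrt(E/rho).
sqrt(130e9 / 3100) = 6475.76 m/s
Step 3: Compute f0.
f0 = 0.162 * 4e-6 / (109e-6)^2 * 6475.76 = 353193.5 Hz = 353.19 kHz


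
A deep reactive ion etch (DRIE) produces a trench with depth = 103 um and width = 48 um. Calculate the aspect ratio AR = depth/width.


Step 1: AR = depth / width
Step 2: AR = 103 / 48
AR = 2.1


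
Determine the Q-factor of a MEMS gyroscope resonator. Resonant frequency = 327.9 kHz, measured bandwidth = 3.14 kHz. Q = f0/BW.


Step 1: Q = f0 / bandwidth
Step 2: Q = 327.9 / 3.14
Q = 104.4


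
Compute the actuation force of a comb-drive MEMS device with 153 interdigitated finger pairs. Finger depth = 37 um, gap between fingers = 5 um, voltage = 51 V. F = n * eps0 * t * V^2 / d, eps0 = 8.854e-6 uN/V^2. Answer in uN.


Step 1: Parameters: n=153, eps0=8.854e-6 uN/V^2, t=37 um, V=51 V, d=5 um
Step 2: V^2 = 2601
Step 3: F = 153 * 8.854e-6 * 37 * 2601 / 5
F = 26.074 uN


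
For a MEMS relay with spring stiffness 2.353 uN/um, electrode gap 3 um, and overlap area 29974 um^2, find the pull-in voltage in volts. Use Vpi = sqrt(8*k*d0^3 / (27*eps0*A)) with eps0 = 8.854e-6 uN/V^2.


Step 1: Compute numerator: 8 * k * d0^3 = 8 * 2.353 * 3^3 = 508.248
Step 2: Compute denominator: 27 * eps0 * A = 27 * 8.854e-6 * 29974 = 7.165524
Step 3: Vpi = sqrt(508.248 / 7.165524)
Vpi = 8.42 V


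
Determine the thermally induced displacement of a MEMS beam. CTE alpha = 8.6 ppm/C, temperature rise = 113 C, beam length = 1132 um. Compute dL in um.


Step 1: Convert CTE: alpha = 8.6 ppm/C = 8.6e-6 /C
Step 2: dL = 8.6e-6 * 113 * 1132
dL = 1.1001 um


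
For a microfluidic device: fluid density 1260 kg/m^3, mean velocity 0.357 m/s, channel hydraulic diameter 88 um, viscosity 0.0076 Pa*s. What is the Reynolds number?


Step 1: Convert Dh to meters: Dh = 88e-6 m
Step 2: Re = rho * v * Dh / mu
Re = 1260 * 0.357 * 88e-6 / 0.0076
Re = 5.208


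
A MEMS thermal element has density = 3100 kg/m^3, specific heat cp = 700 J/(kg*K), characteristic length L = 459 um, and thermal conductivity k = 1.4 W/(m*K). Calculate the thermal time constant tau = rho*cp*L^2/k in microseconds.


Step 1: Convert L to m: L = 459e-6 m
Step 2: L^2 = (459e-6)^2 = 2.10681e-07 m^2
Step 3: tau = 3100 * 700 * 2.10681e-07 / 1.4 = 3.2655555e-01 s
Step 4: Convert to microseconds (multiply by 1e6).
tau = 326555.55 us


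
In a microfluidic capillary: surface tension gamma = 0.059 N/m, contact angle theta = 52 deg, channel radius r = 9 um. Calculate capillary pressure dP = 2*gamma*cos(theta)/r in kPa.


Step 1: cos(52 deg) = 0.6157
Step 2: Convert r to m: r = 9e-6 m
Step 3: dP = 2 * 0.059 * 0.6157 / 9e-6 = 8072.5 Pa
Step 4: Convert Pa to kPa (divide by 1000).
dP = 8.07 kPa


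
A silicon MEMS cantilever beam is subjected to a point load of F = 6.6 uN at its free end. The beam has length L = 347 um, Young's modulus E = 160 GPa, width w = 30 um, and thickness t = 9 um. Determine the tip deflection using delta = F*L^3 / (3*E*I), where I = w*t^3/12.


Step 1: Calculate the second moment of area.
I = w * t^3 / 12 = 30 * 9^3 / 12 = 1822.5 um^4
Step 2: Convert E to consistent units (1 GPa = 1000 uN/um^2).
E = 160 GPa = 160000 uN/um^2
Step 3: Calculate tip deflection.
delta = F * L^3 / (3 * E * I)
delta = 6.6 * 347^3 / (3 * 160000 * 1822.5)
delta = 0.3152 um


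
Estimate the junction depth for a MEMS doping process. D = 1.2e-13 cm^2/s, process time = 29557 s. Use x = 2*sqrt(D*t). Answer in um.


Step 1: Compute D*t = 1.2e-13 * 29557 = 3.54684e-09 cm^2
Step 2: sqrt(D*t) = 5.95554e-05 cm
Step 3: x = 2 * 5.95554e-05 cm = 1.191108e-04 cm
Step 4: Convert to um (1 cm = 1e4 um): x = 1.191 um


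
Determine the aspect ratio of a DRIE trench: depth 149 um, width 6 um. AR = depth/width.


Step 1: AR = depth / width
Step 2: AR = 149 / 6
AR = 24.8


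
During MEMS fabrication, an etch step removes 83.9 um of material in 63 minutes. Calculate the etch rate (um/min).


Step 1: Etch rate = depth / time
Step 2: rate = 83.9 / 63
rate = 1.332 um/min


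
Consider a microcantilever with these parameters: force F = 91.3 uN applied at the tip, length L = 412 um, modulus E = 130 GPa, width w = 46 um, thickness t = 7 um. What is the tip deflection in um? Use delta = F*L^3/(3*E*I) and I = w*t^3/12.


Step 1: Calculate the second moment of area.
I = w * t^3 / 12 = 46 * 7^3 / 12 = 1314.8333 um^4
Step 2: Convert E to consistent units (1 GPa = 1000 uN/um^2).
E = 130 GPa = 130000 uN/um^2
Step 3: Calculate tip deflection.
delta = F * L^3 / (3 * E * I)
delta = 91.3 * 412^3 / (3 * 130000 * 1314.8333)
delta = 12.4517 um


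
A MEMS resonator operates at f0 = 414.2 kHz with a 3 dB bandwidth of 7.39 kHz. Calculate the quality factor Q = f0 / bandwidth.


Step 1: Q = f0 / bandwidth
Step 2: Q = 414.2 / 7.39
Q = 56.0


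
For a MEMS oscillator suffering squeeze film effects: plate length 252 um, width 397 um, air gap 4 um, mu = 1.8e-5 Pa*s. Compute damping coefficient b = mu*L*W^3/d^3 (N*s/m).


Step 1: Convert to SI.
L = 252e-6 m, W = 397e-6 m, d = 4e-6 m
Step 2: W^3 = (397e-6)^3 = 6.26e-11 m^3
Step 3: d^3 = (4e-6)^3 = 6.40e-17 m^3
Step 4: b = 1.8e-5 * 252e-6 * 6.26e-11 / 6.40e-17
b = 4.43e-03 N*s/m


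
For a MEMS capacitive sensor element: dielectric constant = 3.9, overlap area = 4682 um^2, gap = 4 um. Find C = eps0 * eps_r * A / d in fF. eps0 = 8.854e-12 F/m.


Step 1: Convert area to m^2: A = 4682e-12 m^2
Step 2: Convert gap to m: d = 4e-6 m
Step 3: C = eps0 * eps_r * A / d
C = 8.854e-12 * 3.9 * 4682e-12 / 4e-6
Step 4: Convert to fF (multiply by 1e15).
C = 40.42 fF


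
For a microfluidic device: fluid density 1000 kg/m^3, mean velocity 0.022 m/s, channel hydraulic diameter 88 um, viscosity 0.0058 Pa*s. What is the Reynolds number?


Step 1: Convert Dh to meters: Dh = 88e-6 m
Step 2: Re = rho * v * Dh / mu
Re = 1000 * 0.022 * 88e-6 / 0.0058
Re = 0.334


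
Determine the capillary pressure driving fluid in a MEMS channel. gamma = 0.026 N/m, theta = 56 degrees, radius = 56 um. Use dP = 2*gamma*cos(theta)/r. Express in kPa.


Step 1: cos(56 deg) = 0.5592
Step 2: Convert r to m: r = 56e-6 m
Step 3: dP = 2 * 0.026 * 0.5592 / 56e-6 = 519.3 Pa
Step 4: Convert Pa to kPa (divide by 1000).
dP = 0.52 kPa


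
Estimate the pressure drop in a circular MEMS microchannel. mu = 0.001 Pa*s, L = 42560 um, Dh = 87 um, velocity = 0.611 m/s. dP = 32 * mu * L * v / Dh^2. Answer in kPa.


Step 1: Convert to SI: L = 42560e-6 m, Dh = 87e-6 m
Step 2: dP = 32 * 0.001 * 42560e-6 * 0.611 / (87e-6)^2
Step 3: dP = 109939.64 Pa
Step 4: Convert to kPa: dP = 109.94 kPa


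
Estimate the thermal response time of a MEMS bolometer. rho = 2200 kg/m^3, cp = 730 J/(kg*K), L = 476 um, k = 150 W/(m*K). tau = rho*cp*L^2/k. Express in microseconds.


Step 1: Convert L to m: L = 476e-6 m
Step 2: L^2 = (476e-6)^2 = 2.26576e-07 m^2
Step 3: tau = 2200 * 730 * 2.26576e-07 / 150 = 2.42587371e-03 s
Step 4: Convert to microseconds (multiply by 1e6).
tau = 2425.874 us


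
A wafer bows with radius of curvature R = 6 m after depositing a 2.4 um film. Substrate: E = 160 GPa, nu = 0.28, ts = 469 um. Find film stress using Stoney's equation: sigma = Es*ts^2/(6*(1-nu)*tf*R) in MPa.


Step 1: Compute numerator: Es * ts^2 = 160 * 469^2 = 35193760 (GPa*um^2)
Step 2: Compute denominator (R in um): 6*(1-nu)*tf*R = 6*0.72*2.4*6e6 = 62208000.0 (um^2)
Step 3: sigma (GPa) = 35193760 / 62208000.0 = 5.65743e-01 GPa
Step 4: Convert to MPa (x1000): sigma = 565.7 MPa


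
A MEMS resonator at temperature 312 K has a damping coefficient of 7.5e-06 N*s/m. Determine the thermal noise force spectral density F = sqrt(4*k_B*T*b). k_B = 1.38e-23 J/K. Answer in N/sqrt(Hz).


Step 1: Compute 4 * k_B * T * b
= 4 * 1.38e-23 * 312 * 7.5e-06
= 1.2917e-25 N^2/Hz
Step 2: F_noise = sqrt(1.2917e-25)
F_noise = 3.59e-13 N/sqrt(Hz)


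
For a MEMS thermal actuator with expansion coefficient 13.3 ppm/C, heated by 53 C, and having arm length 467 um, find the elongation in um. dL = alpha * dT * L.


Step 1: Convert CTE: alpha = 13.3 ppm/C = 13.3e-6 /C
Step 2: dL = 13.3e-6 * 53 * 467
dL = 0.3292 um


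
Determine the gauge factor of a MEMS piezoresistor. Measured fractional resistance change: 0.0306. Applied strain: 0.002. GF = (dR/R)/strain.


Step 1: Identify values.
dR/R = 0.0306, strain = 0.002
Step 2: GF = (dR/R) / strain = 0.0306 / 0.002
GF = 15.3


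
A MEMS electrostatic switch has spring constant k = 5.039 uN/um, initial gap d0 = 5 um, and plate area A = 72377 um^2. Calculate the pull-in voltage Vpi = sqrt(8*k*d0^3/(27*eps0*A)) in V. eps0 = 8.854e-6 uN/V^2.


Step 1: Compute numerator: 8 * k * d0^3 = 8 * 5.039 * 5^3 = 5039.0
Step 2: Compute denominator: 27 * eps0 * A = 27 * 8.854e-6 * 72377 = 17.302301
Step 3: Vpi = sqrt(5039.0 / 17.302301)
Vpi = 17.07 V


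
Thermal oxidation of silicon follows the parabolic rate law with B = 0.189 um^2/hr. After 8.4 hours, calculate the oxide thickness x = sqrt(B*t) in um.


Step 1: Compute B*t = 0.189 * 8.4 = 1.5876
Step 2: x = sqrt(1.5876)
x = 1.26 um


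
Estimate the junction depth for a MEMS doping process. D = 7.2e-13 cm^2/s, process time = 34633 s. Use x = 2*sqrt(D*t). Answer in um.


Step 1: Compute D*t = 7.2e-13 * 34633 = 2.493576e-08 cm^2
Step 2: sqrt(D*t) = 1.57911e-04 cm
Step 3: x = 2 * 1.57911e-04 cm = 3.15822e-04 cm
Step 4: Convert to um (1 cm = 1e4 um): x = 3.158 um


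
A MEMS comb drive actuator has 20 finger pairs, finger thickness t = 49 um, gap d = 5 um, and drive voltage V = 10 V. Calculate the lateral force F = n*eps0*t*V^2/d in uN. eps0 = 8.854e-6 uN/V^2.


Step 1: Parameters: n=20, eps0=8.854e-6 uN/V^2, t=49 um, V=10 V, d=5 um
Step 2: V^2 = 100
Step 3: F = 20 * 8.854e-6 * 49 * 100 / 5
F = 0.174 uN


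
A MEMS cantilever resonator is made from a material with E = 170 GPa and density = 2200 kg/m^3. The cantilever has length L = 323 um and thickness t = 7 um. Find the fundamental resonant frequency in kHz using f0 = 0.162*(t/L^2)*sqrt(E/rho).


Step 1: Convert units to SI.
t_SI = 7e-6 m, L_SI = 323e-6 m
Step 2: Calculate sqrt(E/rho).
sqrt(170e9 / 2200) = 8790.49 m/s
Step 3: Compute f0.
f0 = 0.162 * 7e-6 / (323e-6)^2 * 8790.49 = 95547.9 Hz = 95.55 kHz


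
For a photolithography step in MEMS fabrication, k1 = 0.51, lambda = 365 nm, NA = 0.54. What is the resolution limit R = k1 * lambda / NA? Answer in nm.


Step 1: Identify values: k1 = 0.51, lambda = 365 nm, NA = 0.54
Step 2: R = k1 * lambda / NA
R = 0.51 * 365 / 0.54
R = 344.7 nm


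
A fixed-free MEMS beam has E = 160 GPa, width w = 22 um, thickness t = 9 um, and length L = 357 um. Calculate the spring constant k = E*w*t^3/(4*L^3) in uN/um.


Step 1: Convert E to consistent units (1 GPa = 1000 uN/um^2).
E = 160 GPa = 160000 uN/um^2
Step 2: Compute t^3 = 9^3 = 729
Step 3: Compute L^3 = 357^3 = 45499293
Step 4: k = 160000 * 22 * 729 / (4 * 45499293)
k = 14.0996 uN/um


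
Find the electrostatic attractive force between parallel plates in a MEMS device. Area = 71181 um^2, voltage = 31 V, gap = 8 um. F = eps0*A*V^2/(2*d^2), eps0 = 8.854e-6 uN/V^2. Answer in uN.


Step 1: Identify parameters.
eps0 = 8.854e-6 uN/V^2, A = 71181 um^2, V = 31 V, d = 8 um
Step 2: Compute V^2 = 31^2 = 961
Step 3: Compute d^2 = 8^2 = 64
Step 4: F = 0.5 * 8.854e-6 * 71181 * 961 / 64
F = 4.732 uN


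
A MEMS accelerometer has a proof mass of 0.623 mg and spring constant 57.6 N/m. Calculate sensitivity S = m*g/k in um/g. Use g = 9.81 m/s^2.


Step 1: Convert mass: m = 0.623 mg = 6.23e-07 kg
Step 2: S = m * g / k = 6.23e-07 * 9.81 / 57.6
Step 3: S = 1.06e-07 m/g
Step 4: Convert to um/g: S = 0.106 um/g


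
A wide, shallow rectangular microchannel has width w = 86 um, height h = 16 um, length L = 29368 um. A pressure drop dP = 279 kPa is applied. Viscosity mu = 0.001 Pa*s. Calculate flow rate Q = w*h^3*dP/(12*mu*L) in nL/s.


Step 1: Convert all dimensions to SI (meters).
w = 86e-6 m, h = 16e-6 m, L = 29368e-6 m, dP = 279e3 Pa
Step 2: Q = w * h^3 * dP / (12 * mu * L)
Q = 86e-6 * (16e-6)^3 * 279e3 / (12 * 0.001 * 29368e-6) = 2.7887333e-10 m^3/s
Step 3: Convert Q from m^3/s to nL/s (1 m^3 = 1e12 nL, so multiply by 1e12).
Q = 278.873 nL/s


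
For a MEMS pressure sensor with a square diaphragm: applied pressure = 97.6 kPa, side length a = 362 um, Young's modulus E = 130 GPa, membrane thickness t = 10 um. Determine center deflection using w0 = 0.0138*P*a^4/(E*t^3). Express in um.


Step 1: Convert pressure to compatible units (E is in GPa, so P in GPa).
P = 97.6 kPa = 97.6e-6 GPa
Step 2: Compute numerator: 0.0138 * P * a^4.
a^4 = 362^4 = 17172529936
numerator = 0.0138 * 97.6e-6 * 17172529936 = 2.31293e+04
Step 3: Compute denominator: E * t^3 = 130 * 10^3 = 130000
Step 4: w0 = numerator / denominator = 2.31293e+04 / 130000 = 0.1779 um


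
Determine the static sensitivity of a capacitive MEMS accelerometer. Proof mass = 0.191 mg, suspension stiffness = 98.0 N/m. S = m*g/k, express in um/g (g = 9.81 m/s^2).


Step 1: Convert mass: m = 0.191 mg = 1.91e-07 kg
Step 2: S = m * g / k = 1.91e-07 * 9.81 / 98.0
Step 3: S = 1.91e-08 m/g
Step 4: Convert to um/g: S = 0.019 um/g


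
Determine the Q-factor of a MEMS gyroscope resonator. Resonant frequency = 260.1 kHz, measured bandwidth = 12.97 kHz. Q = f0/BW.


Step 1: Q = f0 / bandwidth
Step 2: Q = 260.1 / 12.97
Q = 20.1


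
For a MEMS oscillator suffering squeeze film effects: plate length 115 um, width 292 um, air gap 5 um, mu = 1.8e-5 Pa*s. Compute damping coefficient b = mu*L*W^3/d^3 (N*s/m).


Step 1: Convert to SI.
L = 115e-6 m, W = 292e-6 m, d = 5e-6 m
Step 2: W^3 = (292e-6)^3 = 2.49e-11 m^3
Step 3: d^3 = (5e-6)^3 = 1.25e-16 m^3
Step 4: b = 1.8e-5 * 115e-6 * 2.49e-11 / 1.25e-16
b = 4.12e-04 N*s/m


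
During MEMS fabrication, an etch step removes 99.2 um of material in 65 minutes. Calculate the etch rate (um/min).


Step 1: Etch rate = depth / time
Step 2: rate = 99.2 / 65
rate = 1.526 um/min


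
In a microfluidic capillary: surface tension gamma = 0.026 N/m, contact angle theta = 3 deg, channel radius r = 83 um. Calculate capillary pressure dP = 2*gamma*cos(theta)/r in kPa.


Step 1: cos(3 deg) = 0.9986
Step 2: Convert r to m: r = 83e-6 m
Step 3: dP = 2 * 0.026 * 0.9986 / 83e-6 = 625.6 Pa
Step 4: Convert Pa to kPa (divide by 1000).
dP = 0.63 kPa


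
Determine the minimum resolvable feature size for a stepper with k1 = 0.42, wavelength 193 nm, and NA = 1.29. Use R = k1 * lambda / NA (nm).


Step 1: Identify values: k1 = 0.42, lambda = 193 nm, NA = 1.29
Step 2: R = k1 * lambda / NA
R = 0.42 * 193 / 1.29
R = 62.8 nm


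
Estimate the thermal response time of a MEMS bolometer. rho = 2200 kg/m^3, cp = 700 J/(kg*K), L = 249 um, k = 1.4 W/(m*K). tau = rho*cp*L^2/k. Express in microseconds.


Step 1: Convert L to m: L = 249e-6 m
Step 2: L^2 = (249e-6)^2 = 6.2001e-08 m^2
Step 3: tau = 2200 * 700 * 6.2001e-08 / 1.4 = 6.82011e-02 s
Step 4: Convert to microseconds (multiply by 1e6).
tau = 68201.1 us


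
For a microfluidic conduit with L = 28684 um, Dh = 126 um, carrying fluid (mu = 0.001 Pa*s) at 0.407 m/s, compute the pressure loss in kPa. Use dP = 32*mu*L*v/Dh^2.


Step 1: Convert to SI: L = 28684e-6 m, Dh = 126e-6 m
Step 2: dP = 32 * 0.001 * 28684e-6 * 0.407 / (126e-6)^2
Step 3: dP = 23531.14 Pa
Step 4: Convert to kPa: dP = 23.53 kPa


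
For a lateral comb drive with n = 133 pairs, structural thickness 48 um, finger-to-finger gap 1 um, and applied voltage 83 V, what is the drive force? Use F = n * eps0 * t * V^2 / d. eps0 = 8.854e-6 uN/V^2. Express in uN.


Step 1: Parameters: n=133, eps0=8.854e-6 uN/V^2, t=48 um, V=83 V, d=1 um
Step 2: V^2 = 6889
Step 3: F = 133 * 8.854e-6 * 48 * 6889 / 1
F = 389.393 uN


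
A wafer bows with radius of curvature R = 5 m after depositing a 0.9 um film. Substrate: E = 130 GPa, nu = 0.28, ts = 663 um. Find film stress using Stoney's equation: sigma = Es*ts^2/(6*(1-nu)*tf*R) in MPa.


Step 1: Compute numerator: Es * ts^2 = 130 * 663^2 = 57143970 (GPa*um^2)
Step 2: Compute denominator (R in um): 6*(1-nu)*tf*R = 6*0.72*0.9*5e6 = 19440000.0 (um^2)
Step 3: sigma (GPa) = 57143970 / 19440000.0 = 2.939505e+00 GPa
Step 4: Convert to MPa (x1000): sigma = 2939.5 MPa


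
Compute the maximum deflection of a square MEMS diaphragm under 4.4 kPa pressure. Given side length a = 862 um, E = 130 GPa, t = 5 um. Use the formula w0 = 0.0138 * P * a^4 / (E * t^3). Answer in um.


Step 1: Convert pressure to compatible units (E is in GPa, so P in GPa).
P = 4.4 kPa = 4.4e-6 GPa
Step 2: Compute numerator: 0.0138 * P * a^4.
a^4 = 862^4 = 552114385936
numerator = 0.0138 * 4.4e-6 * 552114385936 = 3.35244e+04
Step 3: Compute denominator: E * t^3 = 130 * 5^3 = 16250
Step 4: w0 = numerator / denominator = 3.35244e+04 / 16250 = 2.063 um


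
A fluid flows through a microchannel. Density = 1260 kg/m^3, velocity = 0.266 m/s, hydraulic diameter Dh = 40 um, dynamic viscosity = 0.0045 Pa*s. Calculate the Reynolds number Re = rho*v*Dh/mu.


Step 1: Convert Dh to meters: Dh = 40e-6 m
Step 2: Re = rho * v * Dh / mu
Re = 1260 * 0.266 * 40e-6 / 0.0045
Re = 2.979


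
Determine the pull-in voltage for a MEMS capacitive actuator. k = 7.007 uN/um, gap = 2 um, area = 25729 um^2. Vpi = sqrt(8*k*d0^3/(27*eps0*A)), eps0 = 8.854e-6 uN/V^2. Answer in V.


Step 1: Compute numerator: 8 * k * d0^3 = 8 * 7.007 * 2^3 = 448.448
Step 2: Compute denominator: 27 * eps0 * A = 27 * 8.854e-6 * 25729 = 6.150723
Step 3: Vpi = sqrt(448.448 / 6.150723)
Vpi = 8.54 V


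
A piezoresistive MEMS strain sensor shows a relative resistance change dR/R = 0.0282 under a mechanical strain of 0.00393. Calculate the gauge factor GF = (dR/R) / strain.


Step 1: Identify values.
dR/R = 0.0282, strain = 0.00393
Step 2: GF = (dR/R) / strain = 0.0282 / 0.00393
GF = 7.2


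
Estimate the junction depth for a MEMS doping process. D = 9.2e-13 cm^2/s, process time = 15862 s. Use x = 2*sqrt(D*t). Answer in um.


Step 1: Compute D*t = 9.2e-13 * 15862 = 1.459304e-08 cm^2
Step 2: sqrt(D*t) = 1.20802e-04 cm
Step 3: x = 2 * 1.20802e-04 cm = 2.41604e-04 cm
Step 4: Convert to um (1 cm = 1e4 um): x = 2.416 um


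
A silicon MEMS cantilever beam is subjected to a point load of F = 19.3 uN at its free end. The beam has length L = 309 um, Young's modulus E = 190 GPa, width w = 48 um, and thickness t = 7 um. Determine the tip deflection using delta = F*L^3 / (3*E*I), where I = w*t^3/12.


Step 1: Calculate the second moment of area.
I = w * t^3 / 12 = 48 * 7^3 / 12 = 1372.0 um^4
Step 2: Convert E to consistent units (1 GPa = 1000 uN/um^2).
E = 190 GPa = 190000 uN/um^2
Step 3: Calculate tip deflection.
delta = F * L^3 / (3 * E * I)
delta = 19.3 * 309^3 / (3 * 190000 * 1372.0)
delta = 0.7281 um


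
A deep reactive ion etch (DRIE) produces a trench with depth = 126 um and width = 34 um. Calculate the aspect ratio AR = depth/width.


Step 1: AR = depth / width
Step 2: AR = 126 / 34
AR = 3.7


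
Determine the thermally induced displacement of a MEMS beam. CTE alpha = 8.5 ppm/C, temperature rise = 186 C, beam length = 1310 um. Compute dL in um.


Step 1: Convert CTE: alpha = 8.5 ppm/C = 8.5e-6 /C
Step 2: dL = 8.5e-6 * 186 * 1310
dL = 2.0711 um


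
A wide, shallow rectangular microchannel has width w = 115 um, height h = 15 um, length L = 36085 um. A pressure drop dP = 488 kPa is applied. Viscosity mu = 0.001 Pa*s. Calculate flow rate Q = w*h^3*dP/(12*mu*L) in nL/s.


Step 1: Convert all dimensions to SI (meters).
w = 115e-6 m, h = 15e-6 m, L = 36085e-6 m, dP = 488e3 Pa
Step 2: Q = w * h^3 * dP / (12 * mu * L)
Q = 115e-6 * (15e-6)^3 * 488e3 / (12 * 0.001 * 36085e-6) = 4.3740474e-10 m^3/s
Step 3: Convert Q from m^3/s to nL/s (1 m^3 = 1e12 nL, so multiply by 1e12).
Q = 437.405 nL/s


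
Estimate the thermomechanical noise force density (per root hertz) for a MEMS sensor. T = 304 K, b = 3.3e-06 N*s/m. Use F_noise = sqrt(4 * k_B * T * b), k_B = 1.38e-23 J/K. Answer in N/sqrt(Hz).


Step 1: Compute 4 * k_B * T * b
= 4 * 1.38e-23 * 304 * 3.3e-06
= 5.5377e-26 N^2/Hz
Step 2: F_noise = sqrt(5.5377e-26)
F_noise = 2.35e-13 N/sqrt(Hz)


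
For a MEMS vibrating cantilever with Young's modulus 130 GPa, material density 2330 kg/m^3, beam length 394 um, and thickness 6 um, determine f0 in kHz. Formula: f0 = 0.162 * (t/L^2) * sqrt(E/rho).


Step 1: Convert units to SI.
t_SI = 6e-6 m, L_SI = 394e-6 m
Step 2: Calculate sqrt(E/rho).
sqrt(130e9 / 2330) = 7469.54 m/s
Step 3: Compute f0.
f0 = 0.162 * 6e-6 / (394e-6)^2 * 7469.54 = 46770.0 Hz = 46.77 kHz


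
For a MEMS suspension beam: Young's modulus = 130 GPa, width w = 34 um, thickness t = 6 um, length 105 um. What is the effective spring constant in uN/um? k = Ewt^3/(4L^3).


Step 1: Convert E to consistent units (1 GPa = 1000 uN/um^2).
E = 130 GPa = 130000 uN/um^2
Step 2: Compute t^3 = 6^3 = 216
Step 3: Compute L^3 = 105^3 = 1157625
Step 4: k = 130000 * 34 * 216 / (4 * 1157625)
k = 206.1808 uN/um


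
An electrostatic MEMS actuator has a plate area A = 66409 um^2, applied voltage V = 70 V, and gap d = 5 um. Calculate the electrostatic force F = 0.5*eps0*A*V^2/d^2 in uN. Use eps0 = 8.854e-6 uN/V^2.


Step 1: Identify parameters.
eps0 = 8.854e-6 uN/V^2, A = 66409 um^2, V = 70 V, d = 5 um
Step 2: Compute V^2 = 70^2 = 4900
Step 3: Compute d^2 = 5^2 = 25
Step 4: F = 0.5 * 8.854e-6 * 66409 * 4900 / 25
F = 57.623 uN


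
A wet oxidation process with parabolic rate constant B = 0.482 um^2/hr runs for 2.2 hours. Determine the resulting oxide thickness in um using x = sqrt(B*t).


Step 1: Compute B*t = 0.482 * 2.2 = 1.0604
Step 2: x = sqrt(1.0604)
x = 1.03 um


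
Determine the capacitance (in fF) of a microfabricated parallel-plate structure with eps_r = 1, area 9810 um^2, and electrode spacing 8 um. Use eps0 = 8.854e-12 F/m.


Step 1: Convert area to m^2: A = 9810e-12 m^2
Step 2: Convert gap to m: d = 8e-6 m
Step 3: C = eps0 * eps_r * A / d
C = 8.854e-12 * 1 * 9810e-12 / 8e-6
Step 4: Convert to fF (multiply by 1e15).
C = 10.86 fF


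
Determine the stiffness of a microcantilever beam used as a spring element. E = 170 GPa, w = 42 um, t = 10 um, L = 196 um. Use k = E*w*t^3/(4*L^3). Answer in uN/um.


Step 1: Convert E to consistent units (1 GPa = 1000 uN/um^2).
E = 170 GPa = 170000 uN/um^2
Step 2: Compute t^3 = 10^3 = 1000
Step 3: Compute L^3 = 196^3 = 7529536
Step 4: k = 170000 * 42 * 1000 / (4 * 7529536)
k = 237.0664 uN/um


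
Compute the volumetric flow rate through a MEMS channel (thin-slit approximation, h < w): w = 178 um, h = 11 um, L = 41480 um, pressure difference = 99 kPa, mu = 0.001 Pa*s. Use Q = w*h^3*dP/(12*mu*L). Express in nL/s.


Step 1: Convert all dimensions to SI (meters).
w = 178e-6 m, h = 11e-6 m, L = 41480e-6 m, dP = 99e3 Pa
Step 2: Q = w * h^3 * dP / (12 * mu * L)
Q = 178e-6 * (11e-6)^3 * 99e3 / (12 * 0.001 * 41480e-6) = 4.712087e-11 m^3/s
Step 3: Convert Q from m^3/s to nL/s (1 m^3 = 1e12 nL, so multiply by 1e12).
Q = 47.121 nL/s


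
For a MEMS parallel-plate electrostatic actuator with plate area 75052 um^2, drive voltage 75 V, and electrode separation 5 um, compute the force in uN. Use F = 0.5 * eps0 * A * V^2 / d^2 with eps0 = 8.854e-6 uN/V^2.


Step 1: Identify parameters.
eps0 = 8.854e-6 uN/V^2, A = 75052 um^2, V = 75 V, d = 5 um
Step 2: Compute V^2 = 75^2 = 5625
Step 3: Compute d^2 = 5^2 = 25
Step 4: F = 0.5 * 8.854e-6 * 75052 * 5625 / 25
F = 74.757 uN


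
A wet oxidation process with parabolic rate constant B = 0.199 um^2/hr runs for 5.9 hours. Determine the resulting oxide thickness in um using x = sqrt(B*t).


Step 1: Compute B*t = 0.199 * 5.9 = 1.1741
Step 2: x = sqrt(1.1741)
x = 1.084 um


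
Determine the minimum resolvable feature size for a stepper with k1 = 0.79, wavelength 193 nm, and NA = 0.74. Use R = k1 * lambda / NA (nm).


Step 1: Identify values: k1 = 0.79, lambda = 193 nm, NA = 0.74
Step 2: R = k1 * lambda / NA
R = 0.79 * 193 / 0.74
R = 206.0 nm


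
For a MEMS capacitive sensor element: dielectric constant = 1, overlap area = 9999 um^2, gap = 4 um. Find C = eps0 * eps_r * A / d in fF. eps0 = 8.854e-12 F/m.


Step 1: Convert area to m^2: A = 9999e-12 m^2
Step 2: Convert gap to m: d = 4e-6 m
Step 3: C = eps0 * eps_r * A / d
C = 8.854e-12 * 1 * 9999e-12 / 4e-6
Step 4: Convert to fF (multiply by 1e15).
C = 22.13 fF


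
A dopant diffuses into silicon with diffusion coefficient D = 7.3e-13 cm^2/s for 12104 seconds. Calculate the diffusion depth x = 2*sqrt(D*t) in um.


Step 1: Compute D*t = 7.3e-13 * 12104 = 8.83592e-09 cm^2
Step 2: sqrt(D*t) = 9.4e-05 cm
Step 3: x = 2 * 9.4e-05 cm = 1.88e-04 cm
Step 4: Convert to um (1 cm = 1e4 um): x = 1.88 um


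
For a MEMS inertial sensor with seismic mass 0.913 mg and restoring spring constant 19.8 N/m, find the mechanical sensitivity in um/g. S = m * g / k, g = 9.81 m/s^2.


Step 1: Convert mass: m = 0.913 mg = 9.13e-07 kg
Step 2: S = m * g / k = 9.13e-07 * 9.81 / 19.8
Step 3: S = 4.52e-07 m/g
Step 4: Convert to um/g: S = 0.452 um/g


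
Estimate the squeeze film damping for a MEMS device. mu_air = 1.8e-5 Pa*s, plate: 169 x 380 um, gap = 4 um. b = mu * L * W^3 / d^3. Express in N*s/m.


Step 1: Convert to SI.
L = 169e-6 m, W = 380e-6 m, d = 4e-6 m
Step 2: W^3 = (380e-6)^3 = 5.49e-11 m^3
Step 3: d^3 = (4e-6)^3 = 6.40e-17 m^3
Step 4: b = 1.8e-5 * 169e-6 * 5.49e-11 / 6.40e-17
b = 2.61e-03 N*s/m


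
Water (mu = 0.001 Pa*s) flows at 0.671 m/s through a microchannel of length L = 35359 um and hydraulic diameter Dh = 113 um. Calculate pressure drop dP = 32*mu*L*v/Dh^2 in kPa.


Step 1: Convert to SI: L = 35359e-6 m, Dh = 113e-6 m
Step 2: dP = 32 * 0.001 * 35359e-6 * 0.671 / (113e-6)^2
Step 3: dP = 59458.72 Pa
Step 4: Convert to kPa: dP = 59.46 kPa


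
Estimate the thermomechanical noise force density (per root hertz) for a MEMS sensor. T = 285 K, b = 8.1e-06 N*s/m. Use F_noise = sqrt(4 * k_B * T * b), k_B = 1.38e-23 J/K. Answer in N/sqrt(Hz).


Step 1: Compute 4 * k_B * T * b
= 4 * 1.38e-23 * 285 * 8.1e-06
= 1.2743e-25 N^2/Hz
Step 2: F_noise = sqrt(1.2743e-25)
F_noise = 3.57e-13 N/sqrt(Hz)


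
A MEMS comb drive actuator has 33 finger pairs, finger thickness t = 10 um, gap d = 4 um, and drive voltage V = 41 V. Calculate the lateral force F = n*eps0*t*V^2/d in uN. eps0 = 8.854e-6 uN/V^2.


Step 1: Parameters: n=33, eps0=8.854e-6 uN/V^2, t=10 um, V=41 V, d=4 um
Step 2: V^2 = 1681
Step 3: F = 33 * 8.854e-6 * 10 * 1681 / 4
F = 1.228 uN


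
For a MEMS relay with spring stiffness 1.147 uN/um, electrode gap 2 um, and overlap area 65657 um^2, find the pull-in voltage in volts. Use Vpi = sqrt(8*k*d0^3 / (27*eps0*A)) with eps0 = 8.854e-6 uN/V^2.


Step 1: Compute numerator: 8 * k * d0^3 = 8 * 1.147 * 2^3 = 73.408
Step 2: Compute denominator: 27 * eps0 * A = 27 * 8.854e-6 * 65657 = 15.695831
Step 3: Vpi = sqrt(73.408 / 15.695831)
Vpi = 2.16 V


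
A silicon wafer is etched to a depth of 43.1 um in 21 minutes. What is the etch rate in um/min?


Step 1: Etch rate = depth / time
Step 2: rate = 43.1 / 21
rate = 2.052 um/min


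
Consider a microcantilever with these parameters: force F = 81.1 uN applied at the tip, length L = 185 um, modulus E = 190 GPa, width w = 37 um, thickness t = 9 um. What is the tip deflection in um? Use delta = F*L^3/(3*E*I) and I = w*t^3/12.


Step 1: Calculate the second moment of area.
I = w * t^3 / 12 = 37 * 9^3 / 12 = 2247.75 um^4
Step 2: Convert E to consistent units (1 GPa = 1000 uN/um^2).
E = 190 GPa = 190000 uN/um^2
Step 3: Calculate tip deflection.
delta = F * L^3 / (3 * E * I)
delta = 81.1 * 185^3 / (3 * 190000 * 2247.75)
delta = 0.4008 um


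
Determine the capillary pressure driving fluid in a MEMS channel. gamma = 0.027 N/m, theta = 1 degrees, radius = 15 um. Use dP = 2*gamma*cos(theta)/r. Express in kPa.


Step 1: cos(1 deg) = 0.9998
Step 2: Convert r to m: r = 15e-6 m
Step 3: dP = 2 * 0.027 * 0.9998 / 15e-6 = 3599.3 Pa
Step 4: Convert Pa to kPa (divide by 1000).
dP = 3.6 kPa


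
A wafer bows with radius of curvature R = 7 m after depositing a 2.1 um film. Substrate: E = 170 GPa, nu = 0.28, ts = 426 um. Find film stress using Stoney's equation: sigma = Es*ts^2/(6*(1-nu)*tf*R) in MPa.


Step 1: Compute numerator: Es * ts^2 = 170 * 426^2 = 30850920 (GPa*um^2)
Step 2: Compute denominator (R in um): 6*(1-nu)*tf*R = 6*0.72*2.1*7e6 = 63504000.0 (um^2)
Step 3: sigma (GPa) = 30850920 / 63504000.0 = 4.85811e-01 GPa
Step 4: Convert to MPa (x1000): sigma = 485.8 MPa


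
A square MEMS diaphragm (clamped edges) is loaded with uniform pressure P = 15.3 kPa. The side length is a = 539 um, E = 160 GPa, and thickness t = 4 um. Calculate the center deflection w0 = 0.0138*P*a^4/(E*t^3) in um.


Step 1: Convert pressure to compatible units (E is in GPa, so P in GPa).
P = 15.3 kPa = 15.3e-6 GPa
Step 2: Compute numerator: 0.0138 * P * a^4.
a^4 = 539^4 = 84402451441
numerator = 0.0138 * 15.3e-6 * 84402451441 = 1.782073e+04
Step 3: Compute denominator: E * t^3 = 160 * 4^3 = 10240
Step 4: w0 = numerator / denominator = 1.782073e+04 / 10240 = 1.7403 um


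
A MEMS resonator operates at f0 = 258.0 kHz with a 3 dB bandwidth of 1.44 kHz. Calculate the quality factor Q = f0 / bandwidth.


Step 1: Q = f0 / bandwidth
Step 2: Q = 258.0 / 1.44
Q = 179.2


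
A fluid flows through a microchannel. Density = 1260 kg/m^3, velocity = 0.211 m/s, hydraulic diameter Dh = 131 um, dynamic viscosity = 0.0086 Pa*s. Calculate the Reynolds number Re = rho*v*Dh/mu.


Step 1: Convert Dh to meters: Dh = 131e-6 m
Step 2: Re = rho * v * Dh / mu
Re = 1260 * 0.211 * 131e-6 / 0.0086
Re = 4.05


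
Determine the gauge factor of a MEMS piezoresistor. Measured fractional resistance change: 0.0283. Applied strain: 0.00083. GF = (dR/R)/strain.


Step 1: Identify values.
dR/R = 0.0283, strain = 0.00083
Step 2: GF = (dR/R) / strain = 0.0283 / 0.00083
GF = 34.1


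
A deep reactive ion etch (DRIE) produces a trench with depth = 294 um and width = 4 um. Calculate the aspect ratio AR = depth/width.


Step 1: AR = depth / width
Step 2: AR = 294 / 4
AR = 73.5


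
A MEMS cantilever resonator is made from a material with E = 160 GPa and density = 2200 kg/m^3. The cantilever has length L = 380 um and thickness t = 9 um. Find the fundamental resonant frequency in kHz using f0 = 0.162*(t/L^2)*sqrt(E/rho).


Step 1: Convert units to SI.
t_SI = 9e-6 m, L_SI = 380e-6 m
Step 2: Calculate sqrt(E/rho).
sqrt(160e9 / 2200) = 8528.03 m/s
Step 3: Compute f0.
f0 = 0.162 * 9e-6 / (380e-6)^2 * 8528.03 = 86107.1 Hz = 86.11 kHz


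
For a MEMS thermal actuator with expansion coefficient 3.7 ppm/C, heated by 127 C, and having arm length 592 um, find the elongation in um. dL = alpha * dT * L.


Step 1: Convert CTE: alpha = 3.7 ppm/C = 3.7e-6 /C
Step 2: dL = 3.7e-6 * 127 * 592
dL = 0.2782 um


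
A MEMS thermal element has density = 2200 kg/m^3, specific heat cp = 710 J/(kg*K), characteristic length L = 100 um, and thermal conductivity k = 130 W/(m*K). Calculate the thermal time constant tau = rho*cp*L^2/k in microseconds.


Step 1: Convert L to m: L = 100e-6 m
Step 2: L^2 = (100e-6)^2 = 1e-08 m^2
Step 3: tau = 2200 * 710 * 1e-08 / 130 = 1.2015385e-04 s
Step 4: Convert to microseconds (multiply by 1e6).
tau = 120.154 us


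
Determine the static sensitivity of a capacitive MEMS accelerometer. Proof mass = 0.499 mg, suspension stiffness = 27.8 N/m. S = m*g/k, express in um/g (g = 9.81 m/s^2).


Step 1: Convert mass: m = 0.499 mg = 4.99e-07 kg
Step 2: S = m * g / k = 4.99e-07 * 9.81 / 27.8
Step 3: S = 1.76e-07 m/g
Step 4: Convert to um/g: S = 0.176 um/g


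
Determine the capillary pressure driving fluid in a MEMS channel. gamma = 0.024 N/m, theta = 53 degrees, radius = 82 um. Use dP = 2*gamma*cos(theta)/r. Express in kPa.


Step 1: cos(53 deg) = 0.6018
Step 2: Convert r to m: r = 82e-6 m
Step 3: dP = 2 * 0.024 * 0.6018 / 82e-6 = 352.3 Pa
Step 4: Convert Pa to kPa (divide by 1000).
dP = 0.35 kPa


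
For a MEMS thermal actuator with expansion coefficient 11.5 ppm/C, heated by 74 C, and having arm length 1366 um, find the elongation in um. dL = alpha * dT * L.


Step 1: Convert CTE: alpha = 11.5 ppm/C = 11.5e-6 /C
Step 2: dL = 11.5e-6 * 74 * 1366
dL = 1.1625 um


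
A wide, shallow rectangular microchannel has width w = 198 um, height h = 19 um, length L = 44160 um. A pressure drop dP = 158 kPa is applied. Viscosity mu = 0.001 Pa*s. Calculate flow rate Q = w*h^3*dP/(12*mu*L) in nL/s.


Step 1: Convert all dimensions to SI (meters).
w = 198e-6 m, h = 19e-6 m, L = 44160e-6 m, dP = 158e3 Pa
Step 2: Q = w * h^3 * dP / (12 * mu * L)
Q = 198e-6 * (19e-6)^3 * 158e3 / (12 * 0.001 * 44160e-6) = 4.049233e-10 m^3/s
Step 3: Convert Q from m^3/s to nL/s (1 m^3 = 1e12 nL, so multiply by 1e12).
Q = 404.923 nL/s


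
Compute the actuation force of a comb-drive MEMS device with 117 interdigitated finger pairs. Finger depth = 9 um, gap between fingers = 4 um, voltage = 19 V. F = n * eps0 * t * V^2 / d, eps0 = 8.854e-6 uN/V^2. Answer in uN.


Step 1: Parameters: n=117, eps0=8.854e-6 uN/V^2, t=9 um, V=19 V, d=4 um
Step 2: V^2 = 361
Step 3: F = 117 * 8.854e-6 * 9 * 361 / 4
F = 0.841 uN


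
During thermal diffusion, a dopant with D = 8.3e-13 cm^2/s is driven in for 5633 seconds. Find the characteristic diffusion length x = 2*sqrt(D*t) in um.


Step 1: Compute D*t = 8.3e-13 * 5633 = 4.67539e-09 cm^2
Step 2: sqrt(D*t) = 6.83768e-05 cm
Step 3: x = 2 * 6.83768e-05 cm = 1.367536e-04 cm
Step 4: Convert to um (1 cm = 1e4 um): x = 1.368 um
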